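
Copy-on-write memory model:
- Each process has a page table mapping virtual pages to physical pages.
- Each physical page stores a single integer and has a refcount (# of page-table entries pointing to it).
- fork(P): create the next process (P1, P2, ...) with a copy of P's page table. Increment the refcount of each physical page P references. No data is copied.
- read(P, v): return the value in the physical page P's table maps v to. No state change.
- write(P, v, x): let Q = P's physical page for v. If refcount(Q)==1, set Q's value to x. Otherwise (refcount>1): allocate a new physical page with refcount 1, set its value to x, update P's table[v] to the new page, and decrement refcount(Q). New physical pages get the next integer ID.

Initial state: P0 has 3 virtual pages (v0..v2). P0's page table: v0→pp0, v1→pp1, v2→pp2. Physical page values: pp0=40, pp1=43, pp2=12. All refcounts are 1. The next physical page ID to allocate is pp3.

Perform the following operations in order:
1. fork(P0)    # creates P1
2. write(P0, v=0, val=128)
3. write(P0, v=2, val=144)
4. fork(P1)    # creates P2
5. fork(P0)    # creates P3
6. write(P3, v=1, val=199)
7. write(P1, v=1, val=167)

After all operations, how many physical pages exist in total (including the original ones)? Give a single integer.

Op 1: fork(P0) -> P1. 3 ppages; refcounts: pp0:2 pp1:2 pp2:2
Op 2: write(P0, v0, 128). refcount(pp0)=2>1 -> COPY to pp3. 4 ppages; refcounts: pp0:1 pp1:2 pp2:2 pp3:1
Op 3: write(P0, v2, 144). refcount(pp2)=2>1 -> COPY to pp4. 5 ppages; refcounts: pp0:1 pp1:2 pp2:1 pp3:1 pp4:1
Op 4: fork(P1) -> P2. 5 ppages; refcounts: pp0:2 pp1:3 pp2:2 pp3:1 pp4:1
Op 5: fork(P0) -> P3. 5 ppages; refcounts: pp0:2 pp1:4 pp2:2 pp3:2 pp4:2
Op 6: write(P3, v1, 199). refcount(pp1)=4>1 -> COPY to pp5. 6 ppages; refcounts: pp0:2 pp1:3 pp2:2 pp3:2 pp4:2 pp5:1
Op 7: write(P1, v1, 167). refcount(pp1)=3>1 -> COPY to pp6. 7 ppages; refcounts: pp0:2 pp1:2 pp2:2 pp3:2 pp4:2 pp5:1 pp6:1

Answer: 7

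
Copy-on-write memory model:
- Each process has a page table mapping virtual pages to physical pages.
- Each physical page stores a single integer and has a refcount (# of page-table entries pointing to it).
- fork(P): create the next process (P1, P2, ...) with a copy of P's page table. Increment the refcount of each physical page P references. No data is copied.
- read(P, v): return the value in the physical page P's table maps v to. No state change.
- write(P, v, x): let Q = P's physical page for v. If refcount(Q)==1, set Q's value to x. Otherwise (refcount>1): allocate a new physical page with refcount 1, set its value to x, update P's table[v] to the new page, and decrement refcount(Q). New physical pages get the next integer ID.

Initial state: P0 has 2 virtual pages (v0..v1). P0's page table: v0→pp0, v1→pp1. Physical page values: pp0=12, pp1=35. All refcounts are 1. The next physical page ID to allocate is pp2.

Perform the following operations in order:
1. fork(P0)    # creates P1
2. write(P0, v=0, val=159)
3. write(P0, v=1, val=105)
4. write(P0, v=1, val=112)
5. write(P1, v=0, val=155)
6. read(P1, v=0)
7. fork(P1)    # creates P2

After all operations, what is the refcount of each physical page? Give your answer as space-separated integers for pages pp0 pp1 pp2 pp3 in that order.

Answer: 2 2 1 1

Derivation:
Op 1: fork(P0) -> P1. 2 ppages; refcounts: pp0:2 pp1:2
Op 2: write(P0, v0, 159). refcount(pp0)=2>1 -> COPY to pp2. 3 ppages; refcounts: pp0:1 pp1:2 pp2:1
Op 3: write(P0, v1, 105). refcount(pp1)=2>1 -> COPY to pp3. 4 ppages; refcounts: pp0:1 pp1:1 pp2:1 pp3:1
Op 4: write(P0, v1, 112). refcount(pp3)=1 -> write in place. 4 ppages; refcounts: pp0:1 pp1:1 pp2:1 pp3:1
Op 5: write(P1, v0, 155). refcount(pp0)=1 -> write in place. 4 ppages; refcounts: pp0:1 pp1:1 pp2:1 pp3:1
Op 6: read(P1, v0) -> 155. No state change.
Op 7: fork(P1) -> P2. 4 ppages; refcounts: pp0:2 pp1:2 pp2:1 pp3:1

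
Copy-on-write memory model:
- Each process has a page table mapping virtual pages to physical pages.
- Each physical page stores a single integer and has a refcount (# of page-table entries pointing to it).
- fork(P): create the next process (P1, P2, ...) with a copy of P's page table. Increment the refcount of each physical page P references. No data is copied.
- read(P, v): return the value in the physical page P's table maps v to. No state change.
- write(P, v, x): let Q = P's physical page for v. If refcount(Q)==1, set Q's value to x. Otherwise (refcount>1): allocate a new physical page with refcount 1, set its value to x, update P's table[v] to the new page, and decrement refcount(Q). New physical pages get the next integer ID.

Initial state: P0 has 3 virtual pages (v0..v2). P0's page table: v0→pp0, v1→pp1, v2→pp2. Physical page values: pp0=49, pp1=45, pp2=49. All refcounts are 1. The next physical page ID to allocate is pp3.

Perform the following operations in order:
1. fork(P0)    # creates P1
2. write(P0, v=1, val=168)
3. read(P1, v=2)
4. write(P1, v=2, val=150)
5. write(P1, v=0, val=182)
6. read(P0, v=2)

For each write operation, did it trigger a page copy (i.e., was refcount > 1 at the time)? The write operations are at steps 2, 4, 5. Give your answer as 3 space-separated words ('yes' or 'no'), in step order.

Op 1: fork(P0) -> P1. 3 ppages; refcounts: pp0:2 pp1:2 pp2:2
Op 2: write(P0, v1, 168). refcount(pp1)=2>1 -> COPY to pp3. 4 ppages; refcounts: pp0:2 pp1:1 pp2:2 pp3:1
Op 3: read(P1, v2) -> 49. No state change.
Op 4: write(P1, v2, 150). refcount(pp2)=2>1 -> COPY to pp4. 5 ppages; refcounts: pp0:2 pp1:1 pp2:1 pp3:1 pp4:1
Op 5: write(P1, v0, 182). refcount(pp0)=2>1 -> COPY to pp5. 6 ppages; refcounts: pp0:1 pp1:1 pp2:1 pp3:1 pp4:1 pp5:1
Op 6: read(P0, v2) -> 49. No state change.

yes yes yes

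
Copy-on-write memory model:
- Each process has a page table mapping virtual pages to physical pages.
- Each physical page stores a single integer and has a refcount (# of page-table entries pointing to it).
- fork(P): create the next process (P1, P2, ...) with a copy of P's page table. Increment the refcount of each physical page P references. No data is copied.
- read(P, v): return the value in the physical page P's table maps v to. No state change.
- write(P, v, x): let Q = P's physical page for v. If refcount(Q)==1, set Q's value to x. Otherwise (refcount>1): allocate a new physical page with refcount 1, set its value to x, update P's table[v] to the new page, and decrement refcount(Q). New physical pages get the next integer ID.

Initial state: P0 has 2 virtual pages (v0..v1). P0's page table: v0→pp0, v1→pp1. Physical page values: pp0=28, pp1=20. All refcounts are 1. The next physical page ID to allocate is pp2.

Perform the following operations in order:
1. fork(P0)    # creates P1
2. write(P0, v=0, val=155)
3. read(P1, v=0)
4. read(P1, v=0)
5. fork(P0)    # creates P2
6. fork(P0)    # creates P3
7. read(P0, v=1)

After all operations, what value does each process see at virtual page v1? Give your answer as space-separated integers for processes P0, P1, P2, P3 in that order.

Answer: 20 20 20 20

Derivation:
Op 1: fork(P0) -> P1. 2 ppages; refcounts: pp0:2 pp1:2
Op 2: write(P0, v0, 155). refcount(pp0)=2>1 -> COPY to pp2. 3 ppages; refcounts: pp0:1 pp1:2 pp2:1
Op 3: read(P1, v0) -> 28. No state change.
Op 4: read(P1, v0) -> 28. No state change.
Op 5: fork(P0) -> P2. 3 ppages; refcounts: pp0:1 pp1:3 pp2:2
Op 6: fork(P0) -> P3. 3 ppages; refcounts: pp0:1 pp1:4 pp2:3
Op 7: read(P0, v1) -> 20. No state change.
P0: v1 -> pp1 = 20
P1: v1 -> pp1 = 20
P2: v1 -> pp1 = 20
P3: v1 -> pp1 = 20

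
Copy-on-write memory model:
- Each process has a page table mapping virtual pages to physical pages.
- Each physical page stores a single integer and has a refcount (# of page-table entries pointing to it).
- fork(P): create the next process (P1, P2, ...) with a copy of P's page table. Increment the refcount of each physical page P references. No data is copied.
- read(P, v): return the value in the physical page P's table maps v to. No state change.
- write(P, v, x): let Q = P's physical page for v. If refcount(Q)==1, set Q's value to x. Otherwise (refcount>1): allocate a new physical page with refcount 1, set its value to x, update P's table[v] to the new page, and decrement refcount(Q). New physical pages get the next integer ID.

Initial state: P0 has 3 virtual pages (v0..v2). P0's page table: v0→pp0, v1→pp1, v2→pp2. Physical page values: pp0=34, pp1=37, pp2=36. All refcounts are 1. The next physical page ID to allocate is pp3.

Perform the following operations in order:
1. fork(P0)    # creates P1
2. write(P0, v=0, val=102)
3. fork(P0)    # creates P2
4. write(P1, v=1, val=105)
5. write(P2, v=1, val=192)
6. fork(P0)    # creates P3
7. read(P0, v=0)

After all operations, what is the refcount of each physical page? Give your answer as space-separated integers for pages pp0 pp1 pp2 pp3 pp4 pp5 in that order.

Op 1: fork(P0) -> P1. 3 ppages; refcounts: pp0:2 pp1:2 pp2:2
Op 2: write(P0, v0, 102). refcount(pp0)=2>1 -> COPY to pp3. 4 ppages; refcounts: pp0:1 pp1:2 pp2:2 pp3:1
Op 3: fork(P0) -> P2. 4 ppages; refcounts: pp0:1 pp1:3 pp2:3 pp3:2
Op 4: write(P1, v1, 105). refcount(pp1)=3>1 -> COPY to pp4. 5 ppages; refcounts: pp0:1 pp1:2 pp2:3 pp3:2 pp4:1
Op 5: write(P2, v1, 192). refcount(pp1)=2>1 -> COPY to pp5. 6 ppages; refcounts: pp0:1 pp1:1 pp2:3 pp3:2 pp4:1 pp5:1
Op 6: fork(P0) -> P3. 6 ppages; refcounts: pp0:1 pp1:2 pp2:4 pp3:3 pp4:1 pp5:1
Op 7: read(P0, v0) -> 102. No state change.

Answer: 1 2 4 3 1 1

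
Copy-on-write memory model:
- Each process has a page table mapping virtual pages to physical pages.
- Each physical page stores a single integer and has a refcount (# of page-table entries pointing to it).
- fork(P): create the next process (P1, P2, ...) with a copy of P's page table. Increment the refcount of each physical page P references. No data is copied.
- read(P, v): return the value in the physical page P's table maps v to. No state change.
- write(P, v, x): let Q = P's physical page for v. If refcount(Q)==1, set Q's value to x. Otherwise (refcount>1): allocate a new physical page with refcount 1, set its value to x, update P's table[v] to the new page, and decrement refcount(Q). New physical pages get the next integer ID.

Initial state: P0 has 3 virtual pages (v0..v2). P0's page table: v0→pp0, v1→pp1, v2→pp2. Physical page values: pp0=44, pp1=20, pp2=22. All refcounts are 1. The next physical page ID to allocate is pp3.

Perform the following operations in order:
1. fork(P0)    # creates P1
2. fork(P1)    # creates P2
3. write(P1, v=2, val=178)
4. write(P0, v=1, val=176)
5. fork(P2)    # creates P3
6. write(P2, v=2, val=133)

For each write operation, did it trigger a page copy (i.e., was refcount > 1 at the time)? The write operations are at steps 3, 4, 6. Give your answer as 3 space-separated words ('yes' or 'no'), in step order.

Op 1: fork(P0) -> P1. 3 ppages; refcounts: pp0:2 pp1:2 pp2:2
Op 2: fork(P1) -> P2. 3 ppages; refcounts: pp0:3 pp1:3 pp2:3
Op 3: write(P1, v2, 178). refcount(pp2)=3>1 -> COPY to pp3. 4 ppages; refcounts: pp0:3 pp1:3 pp2:2 pp3:1
Op 4: write(P0, v1, 176). refcount(pp1)=3>1 -> COPY to pp4. 5 ppages; refcounts: pp0:3 pp1:2 pp2:2 pp3:1 pp4:1
Op 5: fork(P2) -> P3. 5 ppages; refcounts: pp0:4 pp1:3 pp2:3 pp3:1 pp4:1
Op 6: write(P2, v2, 133). refcount(pp2)=3>1 -> COPY to pp5. 6 ppages; refcounts: pp0:4 pp1:3 pp2:2 pp3:1 pp4:1 pp5:1

yes yes yes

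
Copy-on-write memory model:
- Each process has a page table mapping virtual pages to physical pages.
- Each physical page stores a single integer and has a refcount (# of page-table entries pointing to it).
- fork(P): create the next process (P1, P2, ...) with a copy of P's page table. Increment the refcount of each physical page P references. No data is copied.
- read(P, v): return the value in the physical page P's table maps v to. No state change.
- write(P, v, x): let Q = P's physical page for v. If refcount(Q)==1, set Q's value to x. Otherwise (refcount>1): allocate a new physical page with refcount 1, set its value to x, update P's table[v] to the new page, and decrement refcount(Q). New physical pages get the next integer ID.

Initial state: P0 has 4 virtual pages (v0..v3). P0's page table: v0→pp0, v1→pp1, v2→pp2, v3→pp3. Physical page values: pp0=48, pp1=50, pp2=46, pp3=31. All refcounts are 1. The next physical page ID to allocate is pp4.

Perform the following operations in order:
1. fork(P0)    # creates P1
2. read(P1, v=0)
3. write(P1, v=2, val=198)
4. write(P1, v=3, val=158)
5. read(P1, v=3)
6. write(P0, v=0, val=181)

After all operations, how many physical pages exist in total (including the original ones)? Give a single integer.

Op 1: fork(P0) -> P1. 4 ppages; refcounts: pp0:2 pp1:2 pp2:2 pp3:2
Op 2: read(P1, v0) -> 48. No state change.
Op 3: write(P1, v2, 198). refcount(pp2)=2>1 -> COPY to pp4. 5 ppages; refcounts: pp0:2 pp1:2 pp2:1 pp3:2 pp4:1
Op 4: write(P1, v3, 158). refcount(pp3)=2>1 -> COPY to pp5. 6 ppages; refcounts: pp0:2 pp1:2 pp2:1 pp3:1 pp4:1 pp5:1
Op 5: read(P1, v3) -> 158. No state change.
Op 6: write(P0, v0, 181). refcount(pp0)=2>1 -> COPY to pp6. 7 ppages; refcounts: pp0:1 pp1:2 pp2:1 pp3:1 pp4:1 pp5:1 pp6:1

Answer: 7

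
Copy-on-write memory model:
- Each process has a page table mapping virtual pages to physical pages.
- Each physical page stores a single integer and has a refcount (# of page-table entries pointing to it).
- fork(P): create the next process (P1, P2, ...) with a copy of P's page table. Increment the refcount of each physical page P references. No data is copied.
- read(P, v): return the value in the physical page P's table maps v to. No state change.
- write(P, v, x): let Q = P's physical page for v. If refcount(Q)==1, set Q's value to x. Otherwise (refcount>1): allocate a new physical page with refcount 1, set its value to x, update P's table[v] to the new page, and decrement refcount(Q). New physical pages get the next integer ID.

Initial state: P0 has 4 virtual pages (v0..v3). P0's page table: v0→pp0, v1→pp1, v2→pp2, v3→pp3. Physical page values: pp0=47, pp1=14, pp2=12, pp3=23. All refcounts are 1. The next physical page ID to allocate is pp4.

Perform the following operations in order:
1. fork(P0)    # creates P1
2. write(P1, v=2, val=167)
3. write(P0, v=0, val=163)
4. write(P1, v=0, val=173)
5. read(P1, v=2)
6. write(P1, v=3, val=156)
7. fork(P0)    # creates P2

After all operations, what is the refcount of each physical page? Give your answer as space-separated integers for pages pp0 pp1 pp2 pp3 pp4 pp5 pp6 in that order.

Op 1: fork(P0) -> P1. 4 ppages; refcounts: pp0:2 pp1:2 pp2:2 pp3:2
Op 2: write(P1, v2, 167). refcount(pp2)=2>1 -> COPY to pp4. 5 ppages; refcounts: pp0:2 pp1:2 pp2:1 pp3:2 pp4:1
Op 3: write(P0, v0, 163). refcount(pp0)=2>1 -> COPY to pp5. 6 ppages; refcounts: pp0:1 pp1:2 pp2:1 pp3:2 pp4:1 pp5:1
Op 4: write(P1, v0, 173). refcount(pp0)=1 -> write in place. 6 ppages; refcounts: pp0:1 pp1:2 pp2:1 pp3:2 pp4:1 pp5:1
Op 5: read(P1, v2) -> 167. No state change.
Op 6: write(P1, v3, 156). refcount(pp3)=2>1 -> COPY to pp6. 7 ppages; refcounts: pp0:1 pp1:2 pp2:1 pp3:1 pp4:1 pp5:1 pp6:1
Op 7: fork(P0) -> P2. 7 ppages; refcounts: pp0:1 pp1:3 pp2:2 pp3:2 pp4:1 pp5:2 pp6:1

Answer: 1 3 2 2 1 2 1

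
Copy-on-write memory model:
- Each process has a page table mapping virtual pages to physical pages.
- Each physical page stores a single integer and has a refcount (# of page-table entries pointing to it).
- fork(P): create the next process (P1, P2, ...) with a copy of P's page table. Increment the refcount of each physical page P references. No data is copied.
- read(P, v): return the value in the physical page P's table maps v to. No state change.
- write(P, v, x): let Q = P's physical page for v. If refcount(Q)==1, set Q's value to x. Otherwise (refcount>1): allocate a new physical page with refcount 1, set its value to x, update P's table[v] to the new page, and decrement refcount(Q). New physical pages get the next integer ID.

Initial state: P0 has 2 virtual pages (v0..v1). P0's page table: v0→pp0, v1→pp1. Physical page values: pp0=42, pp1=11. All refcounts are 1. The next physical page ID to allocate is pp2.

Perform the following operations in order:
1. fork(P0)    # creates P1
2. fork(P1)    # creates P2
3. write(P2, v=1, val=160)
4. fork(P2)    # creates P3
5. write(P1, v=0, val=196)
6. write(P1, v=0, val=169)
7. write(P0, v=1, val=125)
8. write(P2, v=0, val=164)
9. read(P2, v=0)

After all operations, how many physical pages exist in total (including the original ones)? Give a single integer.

Op 1: fork(P0) -> P1. 2 ppages; refcounts: pp0:2 pp1:2
Op 2: fork(P1) -> P2. 2 ppages; refcounts: pp0:3 pp1:3
Op 3: write(P2, v1, 160). refcount(pp1)=3>1 -> COPY to pp2. 3 ppages; refcounts: pp0:3 pp1:2 pp2:1
Op 4: fork(P2) -> P3. 3 ppages; refcounts: pp0:4 pp1:2 pp2:2
Op 5: write(P1, v0, 196). refcount(pp0)=4>1 -> COPY to pp3. 4 ppages; refcounts: pp0:3 pp1:2 pp2:2 pp3:1
Op 6: write(P1, v0, 169). refcount(pp3)=1 -> write in place. 4 ppages; refcounts: pp0:3 pp1:2 pp2:2 pp3:1
Op 7: write(P0, v1, 125). refcount(pp1)=2>1 -> COPY to pp4. 5 ppages; refcounts: pp0:3 pp1:1 pp2:2 pp3:1 pp4:1
Op 8: write(P2, v0, 164). refcount(pp0)=3>1 -> COPY to pp5. 6 ppages; refcounts: pp0:2 pp1:1 pp2:2 pp3:1 pp4:1 pp5:1
Op 9: read(P2, v0) -> 164. No state change.

Answer: 6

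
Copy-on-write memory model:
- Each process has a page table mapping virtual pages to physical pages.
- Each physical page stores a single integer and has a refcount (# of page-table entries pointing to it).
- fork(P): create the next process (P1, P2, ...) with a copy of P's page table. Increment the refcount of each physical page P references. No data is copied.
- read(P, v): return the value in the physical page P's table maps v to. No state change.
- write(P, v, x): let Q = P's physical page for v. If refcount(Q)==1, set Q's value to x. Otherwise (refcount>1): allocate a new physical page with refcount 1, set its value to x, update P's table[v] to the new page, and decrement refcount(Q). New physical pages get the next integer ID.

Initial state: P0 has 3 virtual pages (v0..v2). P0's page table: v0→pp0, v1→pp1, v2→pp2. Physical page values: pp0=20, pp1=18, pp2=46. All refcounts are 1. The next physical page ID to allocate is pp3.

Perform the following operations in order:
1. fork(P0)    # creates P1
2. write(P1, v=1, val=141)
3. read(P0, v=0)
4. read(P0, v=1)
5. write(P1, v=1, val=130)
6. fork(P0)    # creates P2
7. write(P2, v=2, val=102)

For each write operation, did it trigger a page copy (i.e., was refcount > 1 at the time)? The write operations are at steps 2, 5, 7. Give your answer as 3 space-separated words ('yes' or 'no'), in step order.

Op 1: fork(P0) -> P1. 3 ppages; refcounts: pp0:2 pp1:2 pp2:2
Op 2: write(P1, v1, 141). refcount(pp1)=2>1 -> COPY to pp3. 4 ppages; refcounts: pp0:2 pp1:1 pp2:2 pp3:1
Op 3: read(P0, v0) -> 20. No state change.
Op 4: read(P0, v1) -> 18. No state change.
Op 5: write(P1, v1, 130). refcount(pp3)=1 -> write in place. 4 ppages; refcounts: pp0:2 pp1:1 pp2:2 pp3:1
Op 6: fork(P0) -> P2. 4 ppages; refcounts: pp0:3 pp1:2 pp2:3 pp3:1
Op 7: write(P2, v2, 102). refcount(pp2)=3>1 -> COPY to pp4. 5 ppages; refcounts: pp0:3 pp1:2 pp2:2 pp3:1 pp4:1

yes no yes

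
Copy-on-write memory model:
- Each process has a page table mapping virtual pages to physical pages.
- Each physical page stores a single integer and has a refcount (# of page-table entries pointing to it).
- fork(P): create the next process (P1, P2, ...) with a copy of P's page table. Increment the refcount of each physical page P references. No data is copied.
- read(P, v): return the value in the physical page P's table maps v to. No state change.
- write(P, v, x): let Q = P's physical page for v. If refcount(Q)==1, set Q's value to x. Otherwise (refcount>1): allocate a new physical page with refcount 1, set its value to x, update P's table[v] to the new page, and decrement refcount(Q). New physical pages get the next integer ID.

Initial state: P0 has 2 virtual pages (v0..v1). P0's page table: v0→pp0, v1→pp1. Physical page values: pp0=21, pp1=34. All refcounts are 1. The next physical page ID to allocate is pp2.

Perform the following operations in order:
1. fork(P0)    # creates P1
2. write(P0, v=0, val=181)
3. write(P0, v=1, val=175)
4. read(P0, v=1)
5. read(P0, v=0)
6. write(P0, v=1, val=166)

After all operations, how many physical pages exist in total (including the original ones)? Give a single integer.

Answer: 4

Derivation:
Op 1: fork(P0) -> P1. 2 ppages; refcounts: pp0:2 pp1:2
Op 2: write(P0, v0, 181). refcount(pp0)=2>1 -> COPY to pp2. 3 ppages; refcounts: pp0:1 pp1:2 pp2:1
Op 3: write(P0, v1, 175). refcount(pp1)=2>1 -> COPY to pp3. 4 ppages; refcounts: pp0:1 pp1:1 pp2:1 pp3:1
Op 4: read(P0, v1) -> 175. No state change.
Op 5: read(P0, v0) -> 181. No state change.
Op 6: write(P0, v1, 166). refcount(pp3)=1 -> write in place. 4 ppages; refcounts: pp0:1 pp1:1 pp2:1 pp3:1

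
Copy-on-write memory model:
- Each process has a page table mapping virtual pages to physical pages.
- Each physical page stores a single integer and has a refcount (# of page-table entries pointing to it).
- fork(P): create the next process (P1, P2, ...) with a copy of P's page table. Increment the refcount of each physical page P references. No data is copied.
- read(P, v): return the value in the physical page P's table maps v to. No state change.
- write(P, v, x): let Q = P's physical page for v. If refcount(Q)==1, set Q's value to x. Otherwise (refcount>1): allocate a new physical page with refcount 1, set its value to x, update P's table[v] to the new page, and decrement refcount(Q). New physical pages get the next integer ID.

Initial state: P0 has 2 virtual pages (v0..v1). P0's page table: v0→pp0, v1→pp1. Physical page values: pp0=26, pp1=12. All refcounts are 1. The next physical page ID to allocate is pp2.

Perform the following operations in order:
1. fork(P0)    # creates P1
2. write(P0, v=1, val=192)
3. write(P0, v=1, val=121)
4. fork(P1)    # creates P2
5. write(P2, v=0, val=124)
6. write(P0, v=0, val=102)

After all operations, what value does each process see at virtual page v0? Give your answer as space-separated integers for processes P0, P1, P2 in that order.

Answer: 102 26 124

Derivation:
Op 1: fork(P0) -> P1. 2 ppages; refcounts: pp0:2 pp1:2
Op 2: write(P0, v1, 192). refcount(pp1)=2>1 -> COPY to pp2. 3 ppages; refcounts: pp0:2 pp1:1 pp2:1
Op 3: write(P0, v1, 121). refcount(pp2)=1 -> write in place. 3 ppages; refcounts: pp0:2 pp1:1 pp2:1
Op 4: fork(P1) -> P2. 3 ppages; refcounts: pp0:3 pp1:2 pp2:1
Op 5: write(P2, v0, 124). refcount(pp0)=3>1 -> COPY to pp3. 4 ppages; refcounts: pp0:2 pp1:2 pp2:1 pp3:1
Op 6: write(P0, v0, 102). refcount(pp0)=2>1 -> COPY to pp4. 5 ppages; refcounts: pp0:1 pp1:2 pp2:1 pp3:1 pp4:1
P0: v0 -> pp4 = 102
P1: v0 -> pp0 = 26
P2: v0 -> pp3 = 124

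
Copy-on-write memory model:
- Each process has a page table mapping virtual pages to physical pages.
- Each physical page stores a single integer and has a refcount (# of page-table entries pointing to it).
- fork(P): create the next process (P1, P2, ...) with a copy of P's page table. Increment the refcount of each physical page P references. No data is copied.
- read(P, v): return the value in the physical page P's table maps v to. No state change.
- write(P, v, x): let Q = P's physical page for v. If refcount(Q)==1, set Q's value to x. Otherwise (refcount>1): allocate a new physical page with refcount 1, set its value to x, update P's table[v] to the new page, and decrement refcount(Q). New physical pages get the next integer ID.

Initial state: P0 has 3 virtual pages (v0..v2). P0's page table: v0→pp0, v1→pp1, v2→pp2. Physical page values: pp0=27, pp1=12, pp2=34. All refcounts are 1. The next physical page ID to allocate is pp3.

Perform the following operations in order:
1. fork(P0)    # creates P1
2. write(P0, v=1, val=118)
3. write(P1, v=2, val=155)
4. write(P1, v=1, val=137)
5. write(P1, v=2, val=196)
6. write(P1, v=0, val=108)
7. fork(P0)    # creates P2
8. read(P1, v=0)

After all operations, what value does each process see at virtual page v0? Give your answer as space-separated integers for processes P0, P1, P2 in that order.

Answer: 27 108 27

Derivation:
Op 1: fork(P0) -> P1. 3 ppages; refcounts: pp0:2 pp1:2 pp2:2
Op 2: write(P0, v1, 118). refcount(pp1)=2>1 -> COPY to pp3. 4 ppages; refcounts: pp0:2 pp1:1 pp2:2 pp3:1
Op 3: write(P1, v2, 155). refcount(pp2)=2>1 -> COPY to pp4. 5 ppages; refcounts: pp0:2 pp1:1 pp2:1 pp3:1 pp4:1
Op 4: write(P1, v1, 137). refcount(pp1)=1 -> write in place. 5 ppages; refcounts: pp0:2 pp1:1 pp2:1 pp3:1 pp4:1
Op 5: write(P1, v2, 196). refcount(pp4)=1 -> write in place. 5 ppages; refcounts: pp0:2 pp1:1 pp2:1 pp3:1 pp4:1
Op 6: write(P1, v0, 108). refcount(pp0)=2>1 -> COPY to pp5. 6 ppages; refcounts: pp0:1 pp1:1 pp2:1 pp3:1 pp4:1 pp5:1
Op 7: fork(P0) -> P2. 6 ppages; refcounts: pp0:2 pp1:1 pp2:2 pp3:2 pp4:1 pp5:1
Op 8: read(P1, v0) -> 108. No state change.
P0: v0 -> pp0 = 27
P1: v0 -> pp5 = 108
P2: v0 -> pp0 = 27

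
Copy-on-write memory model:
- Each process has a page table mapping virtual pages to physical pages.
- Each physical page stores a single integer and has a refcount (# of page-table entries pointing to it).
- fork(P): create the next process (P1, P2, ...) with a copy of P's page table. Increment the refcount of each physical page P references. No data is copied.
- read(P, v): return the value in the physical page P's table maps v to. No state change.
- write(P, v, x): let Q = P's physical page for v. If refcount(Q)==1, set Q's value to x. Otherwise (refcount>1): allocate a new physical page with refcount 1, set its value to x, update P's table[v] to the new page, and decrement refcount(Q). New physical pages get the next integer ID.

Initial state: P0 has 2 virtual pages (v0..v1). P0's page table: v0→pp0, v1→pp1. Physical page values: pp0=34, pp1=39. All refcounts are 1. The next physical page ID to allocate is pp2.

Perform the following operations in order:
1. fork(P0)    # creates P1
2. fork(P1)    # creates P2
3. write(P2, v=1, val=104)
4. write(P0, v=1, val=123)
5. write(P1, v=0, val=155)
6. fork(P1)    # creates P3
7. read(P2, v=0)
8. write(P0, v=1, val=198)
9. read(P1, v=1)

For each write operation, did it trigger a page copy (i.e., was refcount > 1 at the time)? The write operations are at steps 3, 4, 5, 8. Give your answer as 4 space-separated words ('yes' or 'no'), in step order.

Op 1: fork(P0) -> P1. 2 ppages; refcounts: pp0:2 pp1:2
Op 2: fork(P1) -> P2. 2 ppages; refcounts: pp0:3 pp1:3
Op 3: write(P2, v1, 104). refcount(pp1)=3>1 -> COPY to pp2. 3 ppages; refcounts: pp0:3 pp1:2 pp2:1
Op 4: write(P0, v1, 123). refcount(pp1)=2>1 -> COPY to pp3. 4 ppages; refcounts: pp0:3 pp1:1 pp2:1 pp3:1
Op 5: write(P1, v0, 155). refcount(pp0)=3>1 -> COPY to pp4. 5 ppages; refcounts: pp0:2 pp1:1 pp2:1 pp3:1 pp4:1
Op 6: fork(P1) -> P3. 5 ppages; refcounts: pp0:2 pp1:2 pp2:1 pp3:1 pp4:2
Op 7: read(P2, v0) -> 34. No state change.
Op 8: write(P0, v1, 198). refcount(pp3)=1 -> write in place. 5 ppages; refcounts: pp0:2 pp1:2 pp2:1 pp3:1 pp4:2
Op 9: read(P1, v1) -> 39. No state change.

yes yes yes no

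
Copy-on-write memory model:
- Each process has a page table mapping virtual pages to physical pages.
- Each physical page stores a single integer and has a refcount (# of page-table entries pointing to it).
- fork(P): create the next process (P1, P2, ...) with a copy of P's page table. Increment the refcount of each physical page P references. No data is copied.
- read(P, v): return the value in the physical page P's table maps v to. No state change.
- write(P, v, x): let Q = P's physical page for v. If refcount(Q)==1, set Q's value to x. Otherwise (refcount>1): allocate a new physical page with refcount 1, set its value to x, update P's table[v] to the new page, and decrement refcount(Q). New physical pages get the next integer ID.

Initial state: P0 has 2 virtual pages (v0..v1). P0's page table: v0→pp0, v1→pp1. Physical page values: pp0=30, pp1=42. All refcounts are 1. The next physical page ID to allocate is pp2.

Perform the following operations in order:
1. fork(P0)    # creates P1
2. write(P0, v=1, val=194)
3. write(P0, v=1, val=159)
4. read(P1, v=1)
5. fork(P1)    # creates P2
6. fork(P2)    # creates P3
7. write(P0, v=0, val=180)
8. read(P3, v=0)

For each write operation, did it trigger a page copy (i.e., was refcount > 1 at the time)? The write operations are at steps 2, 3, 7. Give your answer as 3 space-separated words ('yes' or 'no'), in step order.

Op 1: fork(P0) -> P1. 2 ppages; refcounts: pp0:2 pp1:2
Op 2: write(P0, v1, 194). refcount(pp1)=2>1 -> COPY to pp2. 3 ppages; refcounts: pp0:2 pp1:1 pp2:1
Op 3: write(P0, v1, 159). refcount(pp2)=1 -> write in place. 3 ppages; refcounts: pp0:2 pp1:1 pp2:1
Op 4: read(P1, v1) -> 42. No state change.
Op 5: fork(P1) -> P2. 3 ppages; refcounts: pp0:3 pp1:2 pp2:1
Op 6: fork(P2) -> P3. 3 ppages; refcounts: pp0:4 pp1:3 pp2:1
Op 7: write(P0, v0, 180). refcount(pp0)=4>1 -> COPY to pp3. 4 ppages; refcounts: pp0:3 pp1:3 pp2:1 pp3:1
Op 8: read(P3, v0) -> 30. No state change.

yes no yes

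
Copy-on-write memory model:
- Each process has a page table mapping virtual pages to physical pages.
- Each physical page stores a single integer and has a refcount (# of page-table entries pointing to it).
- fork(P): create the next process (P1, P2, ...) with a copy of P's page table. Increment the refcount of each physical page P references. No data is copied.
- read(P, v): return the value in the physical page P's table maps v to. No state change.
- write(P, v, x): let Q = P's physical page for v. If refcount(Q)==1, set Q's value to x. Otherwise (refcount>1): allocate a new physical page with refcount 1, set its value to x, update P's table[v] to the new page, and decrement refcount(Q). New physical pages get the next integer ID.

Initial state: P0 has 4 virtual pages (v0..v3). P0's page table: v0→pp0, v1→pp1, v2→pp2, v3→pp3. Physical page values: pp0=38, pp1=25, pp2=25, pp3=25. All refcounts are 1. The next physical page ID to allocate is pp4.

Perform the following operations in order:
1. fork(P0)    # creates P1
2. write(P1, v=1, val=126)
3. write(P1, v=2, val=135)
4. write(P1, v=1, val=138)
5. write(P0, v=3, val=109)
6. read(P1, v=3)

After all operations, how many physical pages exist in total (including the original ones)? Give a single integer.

Op 1: fork(P0) -> P1. 4 ppages; refcounts: pp0:2 pp1:2 pp2:2 pp3:2
Op 2: write(P1, v1, 126). refcount(pp1)=2>1 -> COPY to pp4. 5 ppages; refcounts: pp0:2 pp1:1 pp2:2 pp3:2 pp4:1
Op 3: write(P1, v2, 135). refcount(pp2)=2>1 -> COPY to pp5. 6 ppages; refcounts: pp0:2 pp1:1 pp2:1 pp3:2 pp4:1 pp5:1
Op 4: write(P1, v1, 138). refcount(pp4)=1 -> write in place. 6 ppages; refcounts: pp0:2 pp1:1 pp2:1 pp3:2 pp4:1 pp5:1
Op 5: write(P0, v3, 109). refcount(pp3)=2>1 -> COPY to pp6. 7 ppages; refcounts: pp0:2 pp1:1 pp2:1 pp3:1 pp4:1 pp5:1 pp6:1
Op 6: read(P1, v3) -> 25. No state change.

Answer: 7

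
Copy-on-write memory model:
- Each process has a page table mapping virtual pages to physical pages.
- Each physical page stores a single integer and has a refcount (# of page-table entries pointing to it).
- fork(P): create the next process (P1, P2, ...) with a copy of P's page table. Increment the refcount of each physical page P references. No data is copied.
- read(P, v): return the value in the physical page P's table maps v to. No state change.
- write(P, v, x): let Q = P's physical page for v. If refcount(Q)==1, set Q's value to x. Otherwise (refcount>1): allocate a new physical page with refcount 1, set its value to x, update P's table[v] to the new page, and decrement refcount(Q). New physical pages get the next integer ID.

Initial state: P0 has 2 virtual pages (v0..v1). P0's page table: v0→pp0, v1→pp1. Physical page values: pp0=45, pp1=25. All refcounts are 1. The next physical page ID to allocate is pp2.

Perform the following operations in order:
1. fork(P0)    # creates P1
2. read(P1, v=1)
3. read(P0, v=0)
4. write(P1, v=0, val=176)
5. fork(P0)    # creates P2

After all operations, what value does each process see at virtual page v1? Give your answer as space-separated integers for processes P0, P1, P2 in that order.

Answer: 25 25 25

Derivation:
Op 1: fork(P0) -> P1. 2 ppages; refcounts: pp0:2 pp1:2
Op 2: read(P1, v1) -> 25. No state change.
Op 3: read(P0, v0) -> 45. No state change.
Op 4: write(P1, v0, 176). refcount(pp0)=2>1 -> COPY to pp2. 3 ppages; refcounts: pp0:1 pp1:2 pp2:1
Op 5: fork(P0) -> P2. 3 ppages; refcounts: pp0:2 pp1:3 pp2:1
P0: v1 -> pp1 = 25
P1: v1 -> pp1 = 25
P2: v1 -> pp1 = 25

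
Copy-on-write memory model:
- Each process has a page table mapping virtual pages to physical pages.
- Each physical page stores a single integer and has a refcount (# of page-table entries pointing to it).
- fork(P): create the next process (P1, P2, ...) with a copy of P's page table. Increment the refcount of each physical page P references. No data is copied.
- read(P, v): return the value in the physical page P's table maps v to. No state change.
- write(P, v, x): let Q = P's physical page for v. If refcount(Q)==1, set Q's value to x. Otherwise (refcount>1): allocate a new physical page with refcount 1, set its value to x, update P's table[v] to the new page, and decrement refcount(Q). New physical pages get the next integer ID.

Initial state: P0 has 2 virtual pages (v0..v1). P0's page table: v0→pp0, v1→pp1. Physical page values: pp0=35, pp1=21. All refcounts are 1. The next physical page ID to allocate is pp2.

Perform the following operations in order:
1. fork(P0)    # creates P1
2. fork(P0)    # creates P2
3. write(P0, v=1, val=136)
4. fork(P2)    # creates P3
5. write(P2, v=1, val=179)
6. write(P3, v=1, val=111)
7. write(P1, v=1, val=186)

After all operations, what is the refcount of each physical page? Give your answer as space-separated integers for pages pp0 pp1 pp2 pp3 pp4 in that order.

Op 1: fork(P0) -> P1. 2 ppages; refcounts: pp0:2 pp1:2
Op 2: fork(P0) -> P2. 2 ppages; refcounts: pp0:3 pp1:3
Op 3: write(P0, v1, 136). refcount(pp1)=3>1 -> COPY to pp2. 3 ppages; refcounts: pp0:3 pp1:2 pp2:1
Op 4: fork(P2) -> P3. 3 ppages; refcounts: pp0:4 pp1:3 pp2:1
Op 5: write(P2, v1, 179). refcount(pp1)=3>1 -> COPY to pp3. 4 ppages; refcounts: pp0:4 pp1:2 pp2:1 pp3:1
Op 6: write(P3, v1, 111). refcount(pp1)=2>1 -> COPY to pp4. 5 ppages; refcounts: pp0:4 pp1:1 pp2:1 pp3:1 pp4:1
Op 7: write(P1, v1, 186). refcount(pp1)=1 -> write in place. 5 ppages; refcounts: pp0:4 pp1:1 pp2:1 pp3:1 pp4:1

Answer: 4 1 1 1 1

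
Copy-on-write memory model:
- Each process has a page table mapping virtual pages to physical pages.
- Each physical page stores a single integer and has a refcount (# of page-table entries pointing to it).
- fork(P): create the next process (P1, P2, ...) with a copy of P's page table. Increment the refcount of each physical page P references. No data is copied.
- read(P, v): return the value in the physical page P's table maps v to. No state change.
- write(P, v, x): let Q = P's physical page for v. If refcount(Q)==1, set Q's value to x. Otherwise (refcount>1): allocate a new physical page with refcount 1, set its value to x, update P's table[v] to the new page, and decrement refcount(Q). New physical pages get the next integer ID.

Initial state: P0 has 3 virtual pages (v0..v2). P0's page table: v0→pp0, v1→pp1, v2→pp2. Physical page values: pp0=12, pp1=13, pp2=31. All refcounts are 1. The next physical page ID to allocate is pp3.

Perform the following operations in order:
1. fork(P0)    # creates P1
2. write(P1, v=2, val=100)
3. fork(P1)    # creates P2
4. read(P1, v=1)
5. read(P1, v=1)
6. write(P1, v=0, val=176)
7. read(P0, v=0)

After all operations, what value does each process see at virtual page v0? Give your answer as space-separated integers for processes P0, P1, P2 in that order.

Answer: 12 176 12

Derivation:
Op 1: fork(P0) -> P1. 3 ppages; refcounts: pp0:2 pp1:2 pp2:2
Op 2: write(P1, v2, 100). refcount(pp2)=2>1 -> COPY to pp3. 4 ppages; refcounts: pp0:2 pp1:2 pp2:1 pp3:1
Op 3: fork(P1) -> P2. 4 ppages; refcounts: pp0:3 pp1:3 pp2:1 pp3:2
Op 4: read(P1, v1) -> 13. No state change.
Op 5: read(P1, v1) -> 13. No state change.
Op 6: write(P1, v0, 176). refcount(pp0)=3>1 -> COPY to pp4. 5 ppages; refcounts: pp0:2 pp1:3 pp2:1 pp3:2 pp4:1
Op 7: read(P0, v0) -> 12. No state change.
P0: v0 -> pp0 = 12
P1: v0 -> pp4 = 176
P2: v0 -> pp0 = 12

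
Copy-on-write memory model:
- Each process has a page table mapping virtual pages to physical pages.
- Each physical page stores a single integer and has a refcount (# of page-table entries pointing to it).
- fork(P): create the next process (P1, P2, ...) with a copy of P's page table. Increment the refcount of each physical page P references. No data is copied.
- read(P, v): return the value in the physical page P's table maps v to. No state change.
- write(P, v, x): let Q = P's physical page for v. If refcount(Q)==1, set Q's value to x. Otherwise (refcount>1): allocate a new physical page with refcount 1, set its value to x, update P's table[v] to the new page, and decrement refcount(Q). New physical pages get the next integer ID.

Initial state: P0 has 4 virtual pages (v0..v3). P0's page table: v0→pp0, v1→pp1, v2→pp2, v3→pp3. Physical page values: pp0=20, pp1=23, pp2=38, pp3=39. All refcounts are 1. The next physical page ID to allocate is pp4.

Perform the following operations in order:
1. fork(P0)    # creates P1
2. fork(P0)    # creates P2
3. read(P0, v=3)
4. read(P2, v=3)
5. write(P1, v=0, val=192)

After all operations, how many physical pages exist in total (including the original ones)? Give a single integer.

Answer: 5

Derivation:
Op 1: fork(P0) -> P1. 4 ppages; refcounts: pp0:2 pp1:2 pp2:2 pp3:2
Op 2: fork(P0) -> P2. 4 ppages; refcounts: pp0:3 pp1:3 pp2:3 pp3:3
Op 3: read(P0, v3) -> 39. No state change.
Op 4: read(P2, v3) -> 39. No state change.
Op 5: write(P1, v0, 192). refcount(pp0)=3>1 -> COPY to pp4. 5 ppages; refcounts: pp0:2 pp1:3 pp2:3 pp3:3 pp4:1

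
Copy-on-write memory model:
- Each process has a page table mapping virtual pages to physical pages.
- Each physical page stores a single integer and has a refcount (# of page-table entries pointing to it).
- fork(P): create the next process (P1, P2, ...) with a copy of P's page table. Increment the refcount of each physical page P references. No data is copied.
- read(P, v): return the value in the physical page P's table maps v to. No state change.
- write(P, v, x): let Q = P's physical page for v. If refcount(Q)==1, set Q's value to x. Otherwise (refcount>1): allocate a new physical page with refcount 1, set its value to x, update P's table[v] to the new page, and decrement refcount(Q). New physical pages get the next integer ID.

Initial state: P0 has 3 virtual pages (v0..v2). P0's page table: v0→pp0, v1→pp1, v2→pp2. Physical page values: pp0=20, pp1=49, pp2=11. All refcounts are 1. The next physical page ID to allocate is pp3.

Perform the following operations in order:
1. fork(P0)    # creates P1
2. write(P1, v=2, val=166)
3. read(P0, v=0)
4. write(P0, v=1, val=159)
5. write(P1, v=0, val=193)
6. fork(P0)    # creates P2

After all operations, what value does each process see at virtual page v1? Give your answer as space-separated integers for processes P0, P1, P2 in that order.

Answer: 159 49 159

Derivation:
Op 1: fork(P0) -> P1. 3 ppages; refcounts: pp0:2 pp1:2 pp2:2
Op 2: write(P1, v2, 166). refcount(pp2)=2>1 -> COPY to pp3. 4 ppages; refcounts: pp0:2 pp1:2 pp2:1 pp3:1
Op 3: read(P0, v0) -> 20. No state change.
Op 4: write(P0, v1, 159). refcount(pp1)=2>1 -> COPY to pp4. 5 ppages; refcounts: pp0:2 pp1:1 pp2:1 pp3:1 pp4:1
Op 5: write(P1, v0, 193). refcount(pp0)=2>1 -> COPY to pp5. 6 ppages; refcounts: pp0:1 pp1:1 pp2:1 pp3:1 pp4:1 pp5:1
Op 6: fork(P0) -> P2. 6 ppages; refcounts: pp0:2 pp1:1 pp2:2 pp3:1 pp4:2 pp5:1
P0: v1 -> pp4 = 159
P1: v1 -> pp1 = 49
P2: v1 -> pp4 = 159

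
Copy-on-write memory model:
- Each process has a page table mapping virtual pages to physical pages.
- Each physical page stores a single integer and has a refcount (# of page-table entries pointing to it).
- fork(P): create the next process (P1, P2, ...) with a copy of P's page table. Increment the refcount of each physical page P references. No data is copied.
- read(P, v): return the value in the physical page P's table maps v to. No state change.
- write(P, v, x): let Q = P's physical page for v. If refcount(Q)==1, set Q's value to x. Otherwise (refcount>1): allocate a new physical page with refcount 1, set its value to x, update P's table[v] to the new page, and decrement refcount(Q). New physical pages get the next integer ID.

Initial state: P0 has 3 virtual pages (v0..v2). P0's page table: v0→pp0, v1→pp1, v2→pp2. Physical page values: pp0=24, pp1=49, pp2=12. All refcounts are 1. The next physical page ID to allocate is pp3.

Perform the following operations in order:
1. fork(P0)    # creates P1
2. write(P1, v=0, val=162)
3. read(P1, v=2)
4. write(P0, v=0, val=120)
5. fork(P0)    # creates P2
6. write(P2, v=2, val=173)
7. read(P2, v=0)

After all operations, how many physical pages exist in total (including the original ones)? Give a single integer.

Op 1: fork(P0) -> P1. 3 ppages; refcounts: pp0:2 pp1:2 pp2:2
Op 2: write(P1, v0, 162). refcount(pp0)=2>1 -> COPY to pp3. 4 ppages; refcounts: pp0:1 pp1:2 pp2:2 pp3:1
Op 3: read(P1, v2) -> 12. No state change.
Op 4: write(P0, v0, 120). refcount(pp0)=1 -> write in place. 4 ppages; refcounts: pp0:1 pp1:2 pp2:2 pp3:1
Op 5: fork(P0) -> P2. 4 ppages; refcounts: pp0:2 pp1:3 pp2:3 pp3:1
Op 6: write(P2, v2, 173). refcount(pp2)=3>1 -> COPY to pp4. 5 ppages; refcounts: pp0:2 pp1:3 pp2:2 pp3:1 pp4:1
Op 7: read(P2, v0) -> 120. No state change.

Answer: 5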